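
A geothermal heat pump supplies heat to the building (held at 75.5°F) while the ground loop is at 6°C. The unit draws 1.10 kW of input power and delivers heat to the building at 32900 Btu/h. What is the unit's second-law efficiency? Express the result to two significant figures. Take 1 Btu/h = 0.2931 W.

0.54

Converting, Q̇_H = 32900 Btu/h = 9.643 kW, so COP_actual = Q̇_H/Ẇ = 9.643/1.100 = 8.766.
In absolute terms T_C = 279.15 K and T_H = 297.32 K, so ΔT = 18.17 K.
COP_Carnot = T_H/ΔT = 297.32/18.17 = 16.37.
η_II = COP_actual/COP_Carnot = 8.766/16.37 = 0.5356.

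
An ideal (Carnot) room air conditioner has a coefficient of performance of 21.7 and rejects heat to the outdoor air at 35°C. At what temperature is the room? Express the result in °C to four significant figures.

21.43 °C

For a Carnot refrigerator COP_R = T_C/(T_H − T_C), so T_C = COP·T_H/(1 + COP).
With T_H = 308.15 K, T_C = 21.7 × 308.15/22.70 = 294.58 K.
Converting, 294.58 K = 21.43°C.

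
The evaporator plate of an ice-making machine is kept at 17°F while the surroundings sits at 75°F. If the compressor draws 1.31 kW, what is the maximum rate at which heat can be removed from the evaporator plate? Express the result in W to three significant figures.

In absolute terms T_C = 264.82 K and T_H = 297.04 K, so ΔT = 32.22 K.
COP_Carnot = T_C/ΔT = 264.82/32.22 = 8.218.
Q̇_max = COP_Carnot × Ẇ = 8.218 × 1.310 kW = 10.77 kW = 10770 W.

10800 W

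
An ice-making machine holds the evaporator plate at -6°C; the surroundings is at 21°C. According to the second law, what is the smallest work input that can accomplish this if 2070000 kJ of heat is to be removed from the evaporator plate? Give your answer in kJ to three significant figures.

209000 kJ

In absolute terms T_C = 267.15 K and T_H = 294.15 K, so ΔT = 27.00 K.
The reversible limit is COP_R = T_C/ΔT = 9.894, so W_min = Q_C/COP = Q_C·ΔT/T_C.
W_min = 2070000 × 27.00/267.15 = 209200 kJ.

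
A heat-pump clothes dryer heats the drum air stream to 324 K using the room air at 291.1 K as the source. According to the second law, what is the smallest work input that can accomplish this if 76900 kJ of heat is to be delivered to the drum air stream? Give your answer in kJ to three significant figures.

7810 kJ

The reservoir spacing is ΔT = 324 − 291.1 = 32.90 K.
The reversible limit is COP_HP = T_H/ΔT = 9.848, so W_min = Q_H/COP = Q_H·ΔT/T_H.
W_min = 76900 × 32.90/324.00 = 7809 kJ.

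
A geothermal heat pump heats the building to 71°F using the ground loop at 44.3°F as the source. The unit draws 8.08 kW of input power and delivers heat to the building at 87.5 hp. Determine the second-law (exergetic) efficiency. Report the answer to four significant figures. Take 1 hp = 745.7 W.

Converting, Q̇_H = 87.50 hp = 65.25 kW, so COP_actual = Q̇_H/Ẇ = 65.25/8.080 = 8.075.
In absolute terms T_C = 279.98 K and T_H = 294.82 K, so ΔT = 14.83 K.
COP_Carnot = T_H/ΔT = 294.82/14.83 = 19.88.
η_II = COP_actual/COP_Carnot = 8.075/19.88 = 0.4063.

0.4063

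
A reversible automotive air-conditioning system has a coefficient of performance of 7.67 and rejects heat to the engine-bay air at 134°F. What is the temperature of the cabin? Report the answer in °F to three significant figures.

For a Carnot refrigerator COP_R = T_C/(T_H − T_C), so T_C = COP·T_H/(1 + COP).
With T_H = 329.82 K, T_C = 7.67 × 329.82/8.670 = 291.78 K.
Converting, 291.78 K = 65.53°F.

65.5 °F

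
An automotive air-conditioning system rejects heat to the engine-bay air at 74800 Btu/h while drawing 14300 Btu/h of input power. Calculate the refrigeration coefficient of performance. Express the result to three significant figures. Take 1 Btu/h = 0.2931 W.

4.23

The first law gives Q̇_H = Q̇_C + Ẇ, so the three rates are Q̇_C = 60500, Q̇_H = 74800, Ẇ = 14300 Btu/h.
COP_R = Q̇_C/Ẇ = 60500/14300 = 4.231.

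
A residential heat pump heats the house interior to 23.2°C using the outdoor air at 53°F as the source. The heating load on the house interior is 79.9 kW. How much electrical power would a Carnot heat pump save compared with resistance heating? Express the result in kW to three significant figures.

76.8 kW

In absolute terms T_C = 284.82 K and T_H = 296.35 K, so ΔT = 11.53 K.
COP_Carnot = T_H/ΔT = 296.35/11.53 = 25.70.
Resistance heating needs Ẇ_res = Q̇_H = 79.90 kW; the reversible heat pump needs only Ẇ_hp = Q̇_H/COP = 3.110 kW.
Saving = 79.90 − 3.110 = 76.79 kW.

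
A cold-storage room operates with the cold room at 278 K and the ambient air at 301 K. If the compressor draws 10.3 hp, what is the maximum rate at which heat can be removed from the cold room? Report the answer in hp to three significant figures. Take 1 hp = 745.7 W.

124 hp

The reservoir spacing is ΔT = 301 − 278 = 23.00 K.
COP_Carnot = T_C/ΔT = 278.00/23.00 = 12.09.
Q̇_max = COP_Carnot × Ẇ = 12.09 × 10.30 hp = 124.5 hp.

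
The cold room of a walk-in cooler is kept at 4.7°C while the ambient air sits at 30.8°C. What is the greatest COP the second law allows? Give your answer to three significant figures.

In absolute terms T_C = 277.85 K and T_H = 303.95 K, so ΔT = 26.10 K.
For a reversible cycle, COP_Carnot = T_C/ΔT = 277.85/26.10 = 10.65.

10.6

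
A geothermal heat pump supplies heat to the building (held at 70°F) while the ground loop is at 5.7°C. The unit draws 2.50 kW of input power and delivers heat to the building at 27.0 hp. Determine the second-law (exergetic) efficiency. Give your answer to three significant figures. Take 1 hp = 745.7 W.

Converting, Q̇_H = 27.00 hp = 20.13 kW, so COP_actual = Q̇_H/Ẇ = 20.13/2.500 = 8.054.
In absolute terms T_C = 278.85 K and T_H = 294.26 K, so ΔT = 15.41 K.
COP_Carnot = T_H/ΔT = 294.26/15.41 = 19.09.
η_II = COP_actual/COP_Carnot = 8.054/19.09 = 0.4218.

0.422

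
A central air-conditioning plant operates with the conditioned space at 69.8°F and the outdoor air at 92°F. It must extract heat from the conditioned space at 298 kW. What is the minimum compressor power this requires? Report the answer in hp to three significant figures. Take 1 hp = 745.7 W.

16.8 hp

In absolute terms T_C = 294.15 K and T_H = 306.48 K, so ΔT = 12.33 K.
COP_Carnot = T_C/ΔT = 294.15/12.33 = 23.85.
Ẇ_min = Q̇/COP_Carnot = 298.0/23.85 = 12.49 kW = 16.76 hp.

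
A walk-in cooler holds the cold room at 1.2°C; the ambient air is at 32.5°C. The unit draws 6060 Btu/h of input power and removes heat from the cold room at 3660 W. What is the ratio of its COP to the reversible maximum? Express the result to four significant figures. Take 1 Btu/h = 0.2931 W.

Converting, Q̇_C = 3660 W = 12490 Btu/h, so COP_actual = Q̇_C/Ẇ = 12490/6060 = 2.061.
In absolute terms T_C = 274.35 K and T_H = 305.65 K, so ΔT = 31.30 K.
COP_Carnot = T_C/ΔT = 274.35/31.30 = 8.765.
η_II = COP_actual/COP_Carnot = 2.061/8.765 = 0.2351.

0.2351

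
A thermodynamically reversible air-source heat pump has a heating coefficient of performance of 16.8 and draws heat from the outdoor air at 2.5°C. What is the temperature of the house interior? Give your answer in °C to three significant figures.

COP_HP = T_H/(T_H − T_C) rearranges to T_H = COP·T_C/(COP − 1).
With T_C = 275.65 K, T_H = 16.8 × 275.65/15.80 = 293.10 K.
Converting, 293.10 K = 19.95°C.

19.9 °C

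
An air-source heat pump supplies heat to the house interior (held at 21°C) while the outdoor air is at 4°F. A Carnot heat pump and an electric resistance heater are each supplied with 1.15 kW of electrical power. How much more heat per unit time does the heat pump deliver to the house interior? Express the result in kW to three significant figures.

8.10 kW

In absolute terms T_C = 257.59 K and T_H = 294.15 K, so ΔT = 36.56 K.
COP_Carnot = T_H/ΔT = 294.15/36.56 = 8.047.
The heat pump delivers Q̇_H = COP × Ẇ = 9.254 kW; the resistance heater delivers Ẇ = 1.150 kW.
Extra = (COP − 1)·Ẇ = 8.104 kW.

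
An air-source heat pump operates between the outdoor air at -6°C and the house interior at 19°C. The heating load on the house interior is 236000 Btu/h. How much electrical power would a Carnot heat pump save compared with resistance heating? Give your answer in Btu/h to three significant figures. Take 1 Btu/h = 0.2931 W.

216000 Btu/h

In absolute terms T_C = 267.15 K and T_H = 292.15 K, so ΔT = 25.00 K.
COP_Carnot = T_H/ΔT = 292.15/25.00 = 11.69.
Resistance heating needs Ẇ_res = Q̇_H = 236000 Btu/h; the reversible heat pump needs only Ẇ_hp = Q̇_H/COP = 20200 Btu/h.
Saving = 236000 − 20200 = 215800 Btu/h.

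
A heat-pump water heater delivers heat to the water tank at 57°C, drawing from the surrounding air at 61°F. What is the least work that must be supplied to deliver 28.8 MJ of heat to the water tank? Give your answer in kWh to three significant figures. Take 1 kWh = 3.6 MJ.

0.991 kWh

In absolute terms T_C = 289.26 K and T_H = 330.15 K, so ΔT = 40.89 K.
The reversible limit is COP_HP = T_H/ΔT = 8.074, so W_min = Q_H/COP = Q_H·ΔT/T_H.
W_min = 28.80 × 40.89/330.15 = 3.567 MJ = 0.9908 kWh.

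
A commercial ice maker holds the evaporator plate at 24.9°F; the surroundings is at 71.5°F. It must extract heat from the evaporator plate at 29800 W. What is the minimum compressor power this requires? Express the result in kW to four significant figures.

2.866 kW

In absolute terms T_C = 269.21 K and T_H = 295.09 K, so ΔT = 25.89 K.
COP_Carnot = T_C/ΔT = 269.21/25.89 = 10.40.
Ẇ_min = Q̇/COP_Carnot = 29800/10.40 = 2866 W = 2.866 kW.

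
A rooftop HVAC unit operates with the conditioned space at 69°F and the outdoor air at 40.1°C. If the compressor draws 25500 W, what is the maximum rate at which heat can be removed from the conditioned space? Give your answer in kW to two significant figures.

In absolute terms T_C = 293.71 K and T_H = 313.25 K, so ΔT = 19.54 K.
COP_Carnot = T_C/ΔT = 293.71/19.54 = 15.03.
Q̇_max = COP_Carnot × Ẇ = 15.03 × 25500 W = 383200 W = 383.2 kW.

380 kW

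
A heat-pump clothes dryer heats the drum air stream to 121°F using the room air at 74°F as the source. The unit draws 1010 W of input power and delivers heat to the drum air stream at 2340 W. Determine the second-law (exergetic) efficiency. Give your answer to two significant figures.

COP_actual = Q̇_H/Ẇ = 2340/1010 = 2.317.
In absolute terms T_C = 296.48 K and T_H = 322.59 K, so ΔT = 26.11 K.
COP_Carnot = T_H/ΔT = 322.59/26.11 = 12.35.
η_II = COP_actual/COP_Carnot = 2.317/12.35 = 0.1875.

0.19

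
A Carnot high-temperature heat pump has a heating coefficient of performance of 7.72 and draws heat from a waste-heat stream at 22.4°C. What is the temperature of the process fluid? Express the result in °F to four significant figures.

151.5 °F

COP_HP = T_H/(T_H − T_C) rearranges to T_H = COP·T_C/(COP − 1).
With T_C = 295.55 K, T_H = 7.72 × 295.55/6.720 = 339.53 K.
Converting, 339.53 K = 151.49°F.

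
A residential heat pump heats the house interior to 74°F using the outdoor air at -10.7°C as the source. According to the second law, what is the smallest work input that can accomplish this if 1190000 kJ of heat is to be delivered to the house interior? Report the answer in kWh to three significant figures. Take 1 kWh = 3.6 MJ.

37.9 kWh

In absolute terms T_C = 262.45 K and T_H = 296.48 K, so ΔT = 34.03 K.
The reversible limit is COP_HP = T_H/ΔT = 8.712, so W_min = Q_H/COP = Q_H·ΔT/T_H.
W_min = 1190000 × 34.03/296.48 = 136600 kJ = 37.94 kWh.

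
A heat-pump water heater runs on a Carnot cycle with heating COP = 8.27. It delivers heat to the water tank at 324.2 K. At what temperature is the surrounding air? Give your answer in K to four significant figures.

COP_HP = T_H/(T_H − T_C) gives T_H − T_C = T_H/COP.
With T_H = 324.20 K, T_C = 324.20 × (1 − 1/8.27) = 285.00 K.

285.0 K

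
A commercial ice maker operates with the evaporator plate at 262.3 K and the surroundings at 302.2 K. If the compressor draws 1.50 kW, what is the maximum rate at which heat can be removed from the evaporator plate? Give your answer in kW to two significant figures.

The reservoir spacing is ΔT = 302.2 − 262.3 = 39.90 K.
COP_Carnot = T_C/ΔT = 262.30/39.90 = 6.574.
Q̇_max = COP_Carnot × Ẇ = 6.574 × 1.500 kW = 9.861 kW.

9.9 kW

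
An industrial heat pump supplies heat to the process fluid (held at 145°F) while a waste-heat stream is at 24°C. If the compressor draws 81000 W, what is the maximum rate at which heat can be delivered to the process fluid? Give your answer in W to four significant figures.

701700 W

In absolute terms T_C = 297.15 K and T_H = 335.93 K, so ΔT = 38.78 K.
COP_Carnot = T_H/ΔT = 335.93/38.78 = 8.663.
Q̇_max = COP_Carnot × Ẇ = 8.663 × 81000 W = 701700 W.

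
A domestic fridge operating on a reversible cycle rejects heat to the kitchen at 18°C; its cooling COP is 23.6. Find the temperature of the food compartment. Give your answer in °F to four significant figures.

For a Carnot refrigerator COP_R = T_C/(T_H − T_C), so T_C = COP·T_H/(1 + COP).
With T_H = 291.15 K, T_C = 23.6 × 291.15/24.60 = 279.31 K.
Converting, 279.31 K = 43.10°F.

43.10 °F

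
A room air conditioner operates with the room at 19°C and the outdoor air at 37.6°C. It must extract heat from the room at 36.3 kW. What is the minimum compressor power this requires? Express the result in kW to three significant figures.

2.31 kW

In absolute terms T_C = 292.15 K and T_H = 310.75 K, so ΔT = 18.60 K.
COP_Carnot = T_C/ΔT = 292.15/18.60 = 15.71.
Ẇ_min = Q̇/COP_Carnot = 36.30/15.71 = 2.311 kW.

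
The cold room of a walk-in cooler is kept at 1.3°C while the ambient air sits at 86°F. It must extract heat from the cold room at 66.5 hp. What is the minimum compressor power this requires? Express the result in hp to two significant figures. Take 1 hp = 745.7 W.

In absolute terms T_C = 274.45 K and T_H = 303.15 K, so ΔT = 28.70 K.
COP_Carnot = T_C/ΔT = 274.45/28.70 = 9.563.
Ẇ_min = Q̇/COP_Carnot = 66.50/9.563 = 6.954 hp.

7.0 hp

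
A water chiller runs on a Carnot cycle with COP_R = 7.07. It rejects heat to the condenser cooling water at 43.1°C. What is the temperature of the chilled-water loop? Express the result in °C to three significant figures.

3.91 °C

For a Carnot refrigerator COP_R = T_C/(T_H − T_C), so T_C = COP·T_H/(1 + COP).
With T_H = 316.25 K, T_C = 7.07 × 316.25/8.070 = 277.06 K.
Converting, 277.06 K = 3.91°C.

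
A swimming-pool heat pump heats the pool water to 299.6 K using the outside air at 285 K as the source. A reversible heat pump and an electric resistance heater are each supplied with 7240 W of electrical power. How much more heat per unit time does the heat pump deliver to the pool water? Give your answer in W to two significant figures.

140000 W

The reservoir spacing is ΔT = 299.6 − 285 = 14.60 K.
COP_Carnot = T_H/ΔT = 299.60/14.60 = 20.52.
The heat pump delivers Q̇_H = COP × Ẇ = 148600 W; the resistance heater delivers Ẇ = 7240 W.
Extra = (COP − 1)·Ẇ = 141300 W.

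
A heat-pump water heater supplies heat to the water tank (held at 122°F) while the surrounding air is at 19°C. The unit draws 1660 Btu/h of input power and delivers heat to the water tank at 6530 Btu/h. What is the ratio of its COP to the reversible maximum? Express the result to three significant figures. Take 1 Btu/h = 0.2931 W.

COP_actual = Q̇_H/Ẇ = 6530/1660 = 3.934.
In absolute terms T_C = 292.15 K and T_H = 323.15 K, so ΔT = 31.00 K.
COP_Carnot = T_H/ΔT = 323.15/31.00 = 10.42.
η_II = COP_actual/COP_Carnot = 3.934/10.42 = 0.3774.

0.377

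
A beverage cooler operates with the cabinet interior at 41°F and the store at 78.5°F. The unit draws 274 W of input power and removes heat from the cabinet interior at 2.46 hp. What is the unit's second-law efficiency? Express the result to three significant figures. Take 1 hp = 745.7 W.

Converting, Q̇_C = 2.460 hp = 1834 W, so COP_actual = Q̇_C/Ẇ = 1834/274.0 = 6.695.
In absolute terms T_C = 278.15 K and T_H = 298.98 K, so ΔT = 20.83 K.
COP_Carnot = T_C/ΔT = 278.15/20.83 = 13.35.
η_II = COP_actual/COP_Carnot = 6.695/13.35 = 0.5015.

0.501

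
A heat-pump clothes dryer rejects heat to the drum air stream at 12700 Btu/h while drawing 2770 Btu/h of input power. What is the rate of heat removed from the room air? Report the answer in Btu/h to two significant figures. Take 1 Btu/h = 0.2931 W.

For a cyclic device the first law requires Q̇_H = Q̇_C + Ẇ.
Q̇_C = Q̇_H − Ẇ = 9930 Btu/h.

9900 Btu/h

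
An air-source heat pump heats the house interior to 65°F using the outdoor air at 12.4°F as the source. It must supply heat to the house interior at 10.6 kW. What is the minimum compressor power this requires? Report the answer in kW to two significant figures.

In absolute terms T_C = 262.26 K and T_H = 291.48 K, so ΔT = 29.22 K.
COP_Carnot = T_H/ΔT = 291.48/29.22 = 9.975.
Ẇ_min = Q̇/COP_Carnot = 10.60/9.975 = 1.063 kW.

1.1 kW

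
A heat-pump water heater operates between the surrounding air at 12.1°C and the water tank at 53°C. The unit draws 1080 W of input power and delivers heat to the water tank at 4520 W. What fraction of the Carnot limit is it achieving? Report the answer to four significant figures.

0.5248

COP_actual = Q̇_H/Ẇ = 4520/1080 = 4.185.
In absolute terms T_C = 285.25 K and T_H = 326.15 K, so ΔT = 40.90 K.
COP_Carnot = T_H/ΔT = 326.15/40.90 = 7.974.
η_II = COP_actual/COP_Carnot = 4.185/7.974 = 0.5248.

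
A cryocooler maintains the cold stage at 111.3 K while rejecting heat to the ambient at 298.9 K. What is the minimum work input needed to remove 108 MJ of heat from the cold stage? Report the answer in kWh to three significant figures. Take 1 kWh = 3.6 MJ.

50.6 kWh

The reservoir spacing is ΔT = 298.9 − 111.3 = 187.6 K.
The reversible limit is COP_R = T_C/ΔT = 0.5933, so W_min = Q_C/COP = Q_C·ΔT/T_C.
W_min = 108.0 × 187.6/111.30 = 182.0 MJ = 50.57 kWh.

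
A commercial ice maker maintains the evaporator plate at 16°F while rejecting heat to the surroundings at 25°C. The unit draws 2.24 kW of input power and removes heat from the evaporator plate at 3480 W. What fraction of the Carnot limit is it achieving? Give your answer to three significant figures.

Converting, Q̇_C = 3480 W = 3.480 kW, so COP_actual = Q̇_C/Ẇ = 3.480/2.240 = 1.554.
In absolute terms T_C = 264.26 K and T_H = 298.15 K, so ΔT = 33.89 K.
COP_Carnot = T_C/ΔT = 264.26/33.89 = 7.798.
η_II = COP_actual/COP_Carnot = 1.554/7.798 = 0.1992.

0.199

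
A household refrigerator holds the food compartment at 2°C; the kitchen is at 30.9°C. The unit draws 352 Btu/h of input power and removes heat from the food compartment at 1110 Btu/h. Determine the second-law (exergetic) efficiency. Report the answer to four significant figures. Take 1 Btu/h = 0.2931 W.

0.3312

COP_actual = Q̇_C/Ẇ = 1110/352.0 = 3.153.
In absolute terms T_C = 275.15 K and T_H = 304.05 K, so ΔT = 28.90 K.
COP_Carnot = T_C/ΔT = 275.15/28.90 = 9.521.
η_II = COP_actual/COP_Carnot = 3.153/9.521 = 0.3312.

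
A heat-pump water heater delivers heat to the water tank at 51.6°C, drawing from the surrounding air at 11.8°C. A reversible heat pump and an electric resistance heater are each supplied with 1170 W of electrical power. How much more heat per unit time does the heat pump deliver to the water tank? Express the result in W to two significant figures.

8400 W

In absolute terms T_C = 284.95 K and T_H = 324.75 K, so ΔT = 39.80 K.
COP_Carnot = T_H/ΔT = 324.75/39.80 = 8.160.
The heat pump delivers Q̇_H = COP × Ẇ = 9547 W; the resistance heater delivers Ẇ = 1170 W.
Extra = (COP − 1)·Ẇ = 8377 W.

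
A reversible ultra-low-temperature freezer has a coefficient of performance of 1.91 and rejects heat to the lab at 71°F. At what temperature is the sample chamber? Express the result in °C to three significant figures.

For a Carnot refrigerator COP_R = T_C/(T_H − T_C), so T_C = COP·T_H/(1 + COP).
With T_H = 294.82 K, T_C = 1.91 × 294.82/2.910 = 193.51 K.
Converting, 193.51 K = -79.64°C.

-79.6 °C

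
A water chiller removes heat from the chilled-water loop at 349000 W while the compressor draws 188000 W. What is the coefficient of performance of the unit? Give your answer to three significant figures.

The first law gives Q̇_H = Q̇_C + Ẇ, so the three rates are Q̇_C = 349000, Q̇_H = 537000, Ẇ = 188000 W.
COP_R = Q̇_C/Ẇ = 349000/188000 = 1.856.

1.86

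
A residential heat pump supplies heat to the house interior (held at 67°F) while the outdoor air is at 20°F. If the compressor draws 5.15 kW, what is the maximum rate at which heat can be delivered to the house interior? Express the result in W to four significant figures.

In absolute terms T_C = 266.48 K and T_H = 292.59 K, so ΔT = 26.11 K.
COP_Carnot = T_H/ΔT = 292.59/26.11 = 11.21.
Q̇_max = COP_Carnot × Ẇ = 11.21 × 5.150 kW = 57.71 kW = 57710 W.

57710 W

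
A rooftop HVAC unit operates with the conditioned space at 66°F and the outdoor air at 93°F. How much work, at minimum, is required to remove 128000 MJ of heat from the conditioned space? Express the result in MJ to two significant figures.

6600 MJ

In absolute terms T_C = 292.04 K and T_H = 307.04 K, so ΔT = 15.00 K.
The reversible limit is COP_R = T_C/ΔT = 19.47, so W_min = Q_C/COP = Q_C·ΔT/T_C.
W_min = 128000 × 15.00/292.04 = 6574 MJ.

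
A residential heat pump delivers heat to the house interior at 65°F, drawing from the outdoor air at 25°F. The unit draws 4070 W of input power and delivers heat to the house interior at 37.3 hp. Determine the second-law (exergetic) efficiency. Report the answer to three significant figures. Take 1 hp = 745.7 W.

0.521

Converting, Q̇_H = 37.30 hp = 27810 W, so COP_actual = Q̇_H/Ẇ = 27810/4070 = 6.834.
In absolute terms T_C = 269.26 K and T_H = 291.48 K, so ΔT = 22.22 K.
COP_Carnot = T_H/ΔT = 291.48/22.22 = 13.12.
η_II = COP_actual/COP_Carnot = 6.834/13.12 = 0.5210.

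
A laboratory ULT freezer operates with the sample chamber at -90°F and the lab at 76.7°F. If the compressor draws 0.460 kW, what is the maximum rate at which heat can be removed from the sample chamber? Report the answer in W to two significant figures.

In absolute terms T_C = 205.37 K and T_H = 297.98 K, so ΔT = 92.61 K.
COP_Carnot = T_C/ΔT = 205.37/92.61 = 2.218.
Q̇_max = COP_Carnot × Ẇ = 2.218 × 0.4600 kW = 1.020 kW = 1020 W.

1000 W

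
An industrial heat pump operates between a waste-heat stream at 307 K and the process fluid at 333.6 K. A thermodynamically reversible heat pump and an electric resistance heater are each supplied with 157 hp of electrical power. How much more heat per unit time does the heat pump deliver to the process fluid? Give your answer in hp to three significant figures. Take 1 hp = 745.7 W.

The reservoir spacing is ΔT = 333.6 − 307 = 26.60 K.
COP_Carnot = T_H/ΔT = 333.60/26.60 = 12.54.
The heat pump delivers Q̇_H = COP × Ẇ = 1969 hp; the resistance heater delivers Ẇ = 157.0 hp.
Extra = (COP − 1)·Ẇ = 1812 hp.

1810 hp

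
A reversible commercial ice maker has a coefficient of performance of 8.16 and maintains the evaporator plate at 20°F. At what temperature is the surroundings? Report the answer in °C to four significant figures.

25.99 °C

COP_R = T_C/(T_H − T_C) gives T_H − T_C = T_C/COP.
With T_C = 266.48 K, T_H = 266.48 × (1 + 1/8.16) = 299.14 K.
Converting, 299.14 K = 25.99°C.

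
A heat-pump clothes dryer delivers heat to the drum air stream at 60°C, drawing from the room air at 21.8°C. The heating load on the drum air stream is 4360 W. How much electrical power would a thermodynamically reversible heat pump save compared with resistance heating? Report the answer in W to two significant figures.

In absolute terms T_C = 294.95 K and T_H = 333.15 K, so ΔT = 38.20 K.
COP_Carnot = T_H/ΔT = 333.15/38.20 = 8.721.
Resistance heating needs Ẇ_res = Q̇_H = 4360 W; the reversible heat pump needs only Ẇ_hp = Q̇_H/COP = 499.9 W.
Saving = 4360 − 499.9 = 3860 W.

3900 W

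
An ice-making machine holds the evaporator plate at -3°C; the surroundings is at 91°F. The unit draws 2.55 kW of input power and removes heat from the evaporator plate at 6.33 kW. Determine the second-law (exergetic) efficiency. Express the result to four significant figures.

0.3288

COP_actual = Q̇_C/Ẇ = 6.330/2.550 = 2.482.
In absolute terms T_C = 270.15 K and T_H = 305.93 K, so ΔT = 35.78 K.
COP_Carnot = T_C/ΔT = 270.15/35.78 = 7.551.
η_II = COP_actual/COP_Carnot = 2.482/7.551 = 0.3288.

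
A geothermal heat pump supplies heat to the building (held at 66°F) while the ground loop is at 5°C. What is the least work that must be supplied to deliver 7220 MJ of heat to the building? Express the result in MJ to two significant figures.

In absolute terms T_C = 278.15 K and T_H = 292.04 K, so ΔT = 13.89 K.
The reversible limit is COP_HP = T_H/ΔT = 21.03, so W_min = Q_H/COP = Q_H·ΔT/T_H.
W_min = 7220 × 13.89/292.04 = 343.4 MJ.

340 MJ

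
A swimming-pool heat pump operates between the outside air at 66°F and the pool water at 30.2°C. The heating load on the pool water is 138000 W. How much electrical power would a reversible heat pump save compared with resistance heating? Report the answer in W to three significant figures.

In absolute terms T_C = 292.04 K and T_H = 303.35 K, so ΔT = 11.31 K.
COP_Carnot = T_H/ΔT = 303.35/11.31 = 26.82.
Resistance heating needs Ẇ_res = Q̇_H = 138000 W; the reversible heat pump needs only Ẇ_hp = Q̇_H/COP = 5146 W.
Saving = 138000 − 5146 = 132900 W.

133000 W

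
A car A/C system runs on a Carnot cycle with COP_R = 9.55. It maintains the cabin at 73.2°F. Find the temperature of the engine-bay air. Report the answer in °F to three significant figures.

COP_R = T_C/(T_H − T_C) gives T_H − T_C = T_C/COP.
With T_C = 296.04 K, T_H = 296.04 × (1 + 1/9.55) = 327.04 K.
Converting, 327.04 K = 129.00°F.

129 °F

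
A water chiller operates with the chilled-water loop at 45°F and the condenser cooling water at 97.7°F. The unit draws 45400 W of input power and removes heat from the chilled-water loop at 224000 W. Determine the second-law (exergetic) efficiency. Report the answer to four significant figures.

COP_actual = Q̇_C/Ẇ = 224000/45400 = 4.934.
In absolute terms T_C = 280.37 K and T_H = 309.65 K, so ΔT = 29.28 K.
COP_Carnot = T_C/ΔT = 280.37/29.28 = 9.576.
η_II = COP_actual/COP_Carnot = 4.934/9.576 = 0.5152.

0.5152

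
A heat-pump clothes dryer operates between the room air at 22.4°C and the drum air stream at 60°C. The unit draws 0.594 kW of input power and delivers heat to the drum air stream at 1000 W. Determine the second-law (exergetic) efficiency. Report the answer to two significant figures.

0.19

Converting, Q̇_H = 1000 W = 1.000 kW, so COP_actual = Q̇_H/Ẇ = 1.000/0.5940 = 1.684.
In absolute terms T_C = 295.55 K and T_H = 333.15 K, so ΔT = 37.60 K.
COP_Carnot = T_H/ΔT = 333.15/37.60 = 8.860.
η_II = COP_actual/COP_Carnot = 1.684/8.860 = 0.1900.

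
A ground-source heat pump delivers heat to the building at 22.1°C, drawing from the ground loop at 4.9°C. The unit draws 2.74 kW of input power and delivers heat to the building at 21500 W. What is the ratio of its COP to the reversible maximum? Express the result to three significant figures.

Converting, Q̇_H = 21500 W = 21.50 kW, so COP_actual = Q̇_H/Ẇ = 21.50/2.740 = 7.847.
In absolute terms T_C = 278.05 K and T_H = 295.25 K, so ΔT = 17.20 K.
COP_Carnot = T_H/ΔT = 295.25/17.20 = 17.17.
η_II = COP_actual/COP_Carnot = 7.847/17.17 = 0.4571.

0.457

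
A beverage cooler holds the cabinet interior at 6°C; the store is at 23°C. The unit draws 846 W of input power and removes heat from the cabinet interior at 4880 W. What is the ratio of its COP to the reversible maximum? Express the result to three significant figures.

0.351

COP_actual = Q̇_C/Ẇ = 4880/846.0 = 5.768.
In absolute terms T_C = 279.15 K and T_H = 296.15 K, so ΔT = 17.00 K.
COP_Carnot = T_C/ΔT = 279.15/17.00 = 16.42.
η_II = COP_actual/COP_Carnot = 5.768/16.42 = 0.3513.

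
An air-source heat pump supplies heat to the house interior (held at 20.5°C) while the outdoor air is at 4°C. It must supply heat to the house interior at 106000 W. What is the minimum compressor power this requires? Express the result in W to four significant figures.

In absolute terms T_C = 277.15 K and T_H = 293.65 K, so ΔT = 16.50 K.
COP_Carnot = T_H/ΔT = 293.65/16.50 = 17.80.
Ẇ_min = Q̇/COP_Carnot = 106000/17.80 = 5956 W.

5956 W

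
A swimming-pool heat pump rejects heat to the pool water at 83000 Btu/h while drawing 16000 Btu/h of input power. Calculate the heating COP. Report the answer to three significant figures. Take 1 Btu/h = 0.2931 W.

The first law gives Q̇_H = Q̇_C + Ẇ, so the three rates are Q̇_C = 67000, Q̇_H = 83000, Ẇ = 16000 Btu/h.
COP_HP = Q̇_H/Ẇ = 83000/16000 = 5.188.

5.19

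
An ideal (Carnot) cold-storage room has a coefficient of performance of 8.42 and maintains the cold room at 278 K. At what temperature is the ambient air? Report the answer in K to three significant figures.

COP_R = T_C/(T_H − T_C) gives T_H − T_C = T_C/COP.
With T_C = 278.00 K, T_H = 278.00 × (1 + 1/8.42) = 311.02 K.

311 K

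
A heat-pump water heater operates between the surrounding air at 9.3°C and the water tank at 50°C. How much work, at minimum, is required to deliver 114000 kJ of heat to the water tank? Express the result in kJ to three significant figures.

In absolute terms T_C = 282.45 K and T_H = 323.15 K, so ΔT = 40.70 K.
The reversible limit is COP_HP = T_H/ΔT = 7.940, so W_min = Q_H/COP = Q_H·ΔT/T_H.
W_min = 114000 × 40.70/323.15 = 14360 kJ.

14400 kJ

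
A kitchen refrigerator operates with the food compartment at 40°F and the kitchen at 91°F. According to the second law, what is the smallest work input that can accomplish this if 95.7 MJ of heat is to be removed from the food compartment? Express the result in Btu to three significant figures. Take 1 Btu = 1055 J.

9260 Btu

In absolute terms T_C = 277.59 K and T_H = 305.93 K, so ΔT = 28.33 K.
The reversible limit is COP_R = T_C/ΔT = 9.797, so W_min = Q_C/COP = Q_C·ΔT/T_C.
W_min = 95.70 × 28.33/277.59 = 9.768 MJ = 9259 Btu.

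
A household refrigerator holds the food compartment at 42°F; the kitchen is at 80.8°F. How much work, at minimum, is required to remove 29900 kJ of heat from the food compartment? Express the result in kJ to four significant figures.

In absolute terms T_C = 278.71 K and T_H = 300.26 K, so ΔT = 21.56 K.
The reversible limit is COP_R = T_C/ΔT = 12.93, so W_min = Q_C/COP = Q_C·ΔT/T_C.
W_min = 29900 × 21.56/278.71 = 2313 kJ.

2313 kJ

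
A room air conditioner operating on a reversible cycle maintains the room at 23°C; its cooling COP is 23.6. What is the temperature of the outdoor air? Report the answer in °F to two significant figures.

96 °F

COP_R = T_C/(T_H − T_C) gives T_H − T_C = T_C/COP.
With T_C = 296.15 K, T_H = 296.15 × (1 + 1/23.6) = 308.70 K.
Converting, 308.70 K = 95.99°F.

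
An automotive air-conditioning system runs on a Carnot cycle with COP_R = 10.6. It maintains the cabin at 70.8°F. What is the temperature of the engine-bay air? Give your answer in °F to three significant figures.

121 °F

COP_R = T_C/(T_H − T_C) gives T_H − T_C = T_C/COP.
With T_C = 294.71 K, T_H = 294.71 × (1 + 1/10.6) = 322.51 K.
Converting, 322.51 K = 120.84°F.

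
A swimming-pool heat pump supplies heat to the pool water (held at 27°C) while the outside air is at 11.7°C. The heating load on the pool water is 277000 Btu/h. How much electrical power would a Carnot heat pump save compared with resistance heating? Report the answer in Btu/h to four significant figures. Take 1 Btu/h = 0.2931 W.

In absolute terms T_C = 284.85 K and T_H = 300.15 K, so ΔT = 15.30 K.
COP_Carnot = T_H/ΔT = 300.15/15.30 = 19.62.
Resistance heating needs Ẇ_res = Q̇_H = 277000 Btu/h; the reversible heat pump needs only Ẇ_hp = Q̇_H/COP = 14120 Btu/h.
Saving = 277000 − 14120 = 262900 Btu/h.

262900 Btu/h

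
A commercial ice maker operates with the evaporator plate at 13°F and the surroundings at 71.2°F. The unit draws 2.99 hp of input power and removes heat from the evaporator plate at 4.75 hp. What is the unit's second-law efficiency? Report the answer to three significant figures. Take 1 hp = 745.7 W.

0.196

COP_actual = Q̇_C/Ẇ = 4.750/2.990 = 1.589.
In absolute terms T_C = 262.59 K and T_H = 294.93 K, so ΔT = 32.33 K.
COP_Carnot = T_C/ΔT = 262.59/32.33 = 8.121.
η_II = COP_actual/COP_Carnot = 1.589/8.121 = 0.1956.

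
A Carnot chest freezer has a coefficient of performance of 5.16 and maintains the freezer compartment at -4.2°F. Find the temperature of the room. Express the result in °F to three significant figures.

COP_R = T_C/(T_H − T_C) gives T_H − T_C = T_C/COP.
With T_C = 253.04 K, T_H = 253.04 × (1 + 1/5.16) = 302.08 K.
Converting, 302.08 K = 84.07°F.

84.1 °F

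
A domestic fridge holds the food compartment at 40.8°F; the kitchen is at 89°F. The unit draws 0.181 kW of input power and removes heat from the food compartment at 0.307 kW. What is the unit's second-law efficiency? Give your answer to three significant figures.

COP_actual = Q̇_C/Ẇ = 0.3070/0.1810 = 1.696.
In absolute terms T_C = 278.04 K and T_H = 304.82 K, so ΔT = 26.78 K.
COP_Carnot = T_C/ΔT = 278.04/26.78 = 10.38.
η_II = COP_actual/COP_Carnot = 1.696/10.38 = 0.1634.

0.163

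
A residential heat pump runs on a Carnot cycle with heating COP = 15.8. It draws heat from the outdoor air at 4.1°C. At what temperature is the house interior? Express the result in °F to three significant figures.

73.1 °F

COP_HP = T_H/(T_H − T_C) rearranges to T_H = COP·T_C/(COP − 1).
With T_C = 277.25 K, T_H = 15.8 × 277.25/14.80 = 295.98 K.
Converting, 295.98 K = 73.10°F.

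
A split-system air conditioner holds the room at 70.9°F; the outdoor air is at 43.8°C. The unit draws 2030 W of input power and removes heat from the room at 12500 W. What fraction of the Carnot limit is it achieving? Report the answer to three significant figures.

0.464

COP_actual = Q̇_C/Ẇ = 12500/2030 = 6.158.
In absolute terms T_C = 294.76 K and T_H = 316.95 K, so ΔT = 22.19 K.
COP_Carnot = T_C/ΔT = 294.76/22.19 = 13.28.
η_II = COP_actual/COP_Carnot = 6.158/13.28 = 0.4635.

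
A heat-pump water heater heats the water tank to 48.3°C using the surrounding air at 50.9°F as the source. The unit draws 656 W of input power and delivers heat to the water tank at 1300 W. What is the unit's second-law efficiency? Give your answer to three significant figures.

0.233

COP_actual = Q̇_H/Ẇ = 1300/656.0 = 1.982.
In absolute terms T_C = 283.65 K and T_H = 321.45 K, so ΔT = 37.80 K.
COP_Carnot = T_H/ΔT = 321.45/37.80 = 8.504.
η_II = COP_actual/COP_Carnot = 1.982/8.504 = 0.2330.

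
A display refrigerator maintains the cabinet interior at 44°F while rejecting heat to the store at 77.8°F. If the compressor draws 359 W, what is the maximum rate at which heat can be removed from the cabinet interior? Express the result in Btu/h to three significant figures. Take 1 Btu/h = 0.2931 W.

In absolute terms T_C = 279.82 K and T_H = 298.59 K, so ΔT = 18.78 K.
COP_Carnot = T_C/ΔT = 279.82/18.78 = 14.90.
Q̇_max = COP_Carnot × Ẇ = 14.90 × 359.0 W = 5350 W = 18250 Btu/h.

18300 Btu/h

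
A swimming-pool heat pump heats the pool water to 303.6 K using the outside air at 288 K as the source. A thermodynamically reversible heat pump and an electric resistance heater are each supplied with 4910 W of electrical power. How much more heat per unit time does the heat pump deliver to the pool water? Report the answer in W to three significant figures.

90600 W

The reservoir spacing is ΔT = 303.6 − 288 = 15.60 K.
COP_Carnot = T_H/ΔT = 303.60/15.60 = 19.46.
The heat pump delivers Q̇_H = COP × Ẇ = 95560 W; the resistance heater delivers Ẇ = 4910 W.
Extra = (COP − 1)·Ẇ = 90650 W.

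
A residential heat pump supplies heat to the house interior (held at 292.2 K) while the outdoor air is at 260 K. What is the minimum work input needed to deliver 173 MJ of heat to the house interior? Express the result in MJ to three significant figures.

19.1 MJ

The reservoir spacing is ΔT = 292.2 − 260 = 32.20 K.
The reversible limit is COP_HP = T_H/ΔT = 9.075, so W_min = Q_H/COP = Q_H·ΔT/T_H.
W_min = 173.0 × 32.20/292.20 = 19.06 MJ.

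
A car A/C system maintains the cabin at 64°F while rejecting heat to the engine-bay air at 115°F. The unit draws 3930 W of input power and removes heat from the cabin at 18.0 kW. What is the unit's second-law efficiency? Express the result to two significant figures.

0.45

Converting, Q̇_C = 18.00 kW = 18000 W, so COP_actual = Q̇_C/Ẇ = 18000/3930 = 4.580.
In absolute terms T_C = 290.93 K and T_H = 319.26 K, so ΔT = 28.33 K.
COP_Carnot = T_C/ΔT = 290.93/28.33 = 10.27.
η_II = COP_actual/COP_Carnot = 4.580/10.27 = 0.4461.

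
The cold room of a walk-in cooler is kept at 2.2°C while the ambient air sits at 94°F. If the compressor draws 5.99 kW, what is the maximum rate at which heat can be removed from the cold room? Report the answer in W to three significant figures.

51200 W

In absolute terms T_C = 275.35 K and T_H = 307.59 K, so ΔT = 32.24 K.
COP_Carnot = T_C/ΔT = 275.35/32.24 = 8.539.
Q̇_max = COP_Carnot × Ẇ = 8.539 × 5.990 kW = 51.15 kW = 51150 W.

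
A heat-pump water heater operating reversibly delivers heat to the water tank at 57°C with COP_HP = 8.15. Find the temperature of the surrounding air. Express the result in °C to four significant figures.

16.49 °C

COP_HP = T_H/(T_H − T_C) gives T_H − T_C = T_H/COP.
With T_H = 330.15 K, T_C = 330.15 × (1 − 1/8.15) = 289.64 K.
Converting, 289.64 K = 16.49°C.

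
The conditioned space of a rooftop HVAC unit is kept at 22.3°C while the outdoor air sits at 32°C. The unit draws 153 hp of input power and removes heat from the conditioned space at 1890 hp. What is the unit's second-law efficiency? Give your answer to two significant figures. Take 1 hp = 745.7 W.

0.41

COP_actual = Q̇_C/Ẇ = 1890/153.0 = 12.35.
In absolute terms T_C = 295.45 K and T_H = 305.15 K, so ΔT = 9.700 K.
COP_Carnot = T_C/ΔT = 295.45/9.700 = 30.46.
η_II = COP_actual/COP_Carnot = 12.35/30.46 = 0.4056.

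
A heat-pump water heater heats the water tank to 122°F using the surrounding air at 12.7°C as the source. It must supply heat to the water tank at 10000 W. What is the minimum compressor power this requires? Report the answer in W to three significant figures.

1150 W

In absolute terms T_C = 285.85 K and T_H = 323.15 K, so ΔT = 37.30 K.
COP_Carnot = T_H/ΔT = 323.15/37.30 = 8.664.
Ẇ_min = Q̇/COP_Carnot = 10000/8.664 = 1154 W.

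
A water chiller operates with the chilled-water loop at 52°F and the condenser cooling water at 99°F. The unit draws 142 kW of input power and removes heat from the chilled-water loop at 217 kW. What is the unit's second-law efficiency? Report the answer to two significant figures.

0.14

COP_actual = Q̇_C/Ẇ = 217.0/142.0 = 1.528.
In absolute terms T_C = 284.26 K and T_H = 310.37 K, so ΔT = 26.11 K.
COP_Carnot = T_C/ΔT = 284.26/26.11 = 10.89.
η_II = COP_actual/COP_Carnot = 1.528/10.89 = 0.1404.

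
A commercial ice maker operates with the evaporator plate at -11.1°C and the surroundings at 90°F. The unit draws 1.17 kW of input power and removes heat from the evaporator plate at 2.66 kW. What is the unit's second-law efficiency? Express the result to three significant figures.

COP_actual = Q̇_C/Ẇ = 2.660/1.170 = 2.274.
In absolute terms T_C = 262.05 K and T_H = 305.37 K, so ΔT = 43.32 K.
COP_Carnot = T_C/ΔT = 262.05/43.32 = 6.049.
η_II = COP_actual/COP_Carnot = 2.274/6.049 = 0.3759.

0.376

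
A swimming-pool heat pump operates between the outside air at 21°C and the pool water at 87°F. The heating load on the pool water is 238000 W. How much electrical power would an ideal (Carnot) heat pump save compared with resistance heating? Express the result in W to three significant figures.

In absolute terms T_C = 294.15 K and T_H = 303.71 K, so ΔT = 9.556 K.
COP_Carnot = T_H/ΔT = 303.71/9.556 = 31.78.
Resistance heating needs Ẇ_res = Q̇_H = 238000 W; the reversible heat pump needs only Ẇ_hp = Q̇_H/COP = 7488 W.
Saving = 238000 − 7488 = 230500 W.

231000 W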